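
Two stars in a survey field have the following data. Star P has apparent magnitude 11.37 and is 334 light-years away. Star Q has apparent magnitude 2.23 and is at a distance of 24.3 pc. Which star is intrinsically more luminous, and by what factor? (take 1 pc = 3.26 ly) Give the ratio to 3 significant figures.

Star Q is more luminous, by a factor of 255.

Star P: d = 334 ly / 3.26 = 102.5 pc
Star P: M = m − 5 log₁₀ d + 5 = 11.37 − 5·2.0105 + 5 = 6.317
Star Q: M = m − 5 log₁₀ d + 5 = 2.23 − 5·1.3856 + 5 = 0.302
ΔM = M_P − M_Q = 6.317 − (0.302) = 6.015; smaller M is more luminous → Star Q.
L ratio = 10^(0.4 |ΔM|) = 10^2.406 = 254.8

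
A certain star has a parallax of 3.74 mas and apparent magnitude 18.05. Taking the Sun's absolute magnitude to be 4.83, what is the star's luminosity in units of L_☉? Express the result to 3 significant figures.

d = 1/p = 1000/3.74 mas = 267.4 pc
M = m − 5 log₁₀ d + 5 = 18.05 − 5·2.4271 + 5 = 10.914
M − M_☉ = 10.914 − 4.83 = 6.084
L/L_☉ = 10^(−0.4 × 6.084) = 3.683×10^-3

L/L_☉ ≈ 3.68×10^-3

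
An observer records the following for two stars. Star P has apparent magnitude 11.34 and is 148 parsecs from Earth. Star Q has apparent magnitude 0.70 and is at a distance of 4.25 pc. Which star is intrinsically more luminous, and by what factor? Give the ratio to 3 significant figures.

Star Q is more luminous, by a factor of 14.9.

Star P: M = m − 5 log₁₀ d + 5 = 11.34 − 5·2.1703 + 5 = 5.489
Star Q: M = m − 5 log₁₀ d + 5 = 0.70 − 5·0.6284 + 5 = 2.558
ΔM = M_P − M_Q = 5.489 − (2.558) = 2.931; smaller M is more luminous → Star Q.
L ratio = 10^(0.4 |ΔM|) = 10^1.172 = 14.87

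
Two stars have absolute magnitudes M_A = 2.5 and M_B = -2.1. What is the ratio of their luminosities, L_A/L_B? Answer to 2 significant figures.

L_A/L_B ≈ 0.014

ΔM = M_A − M_B = 4.6
L_A/L_B = 10^(−0.4 ΔM) = 10^-1.840 = 0.01445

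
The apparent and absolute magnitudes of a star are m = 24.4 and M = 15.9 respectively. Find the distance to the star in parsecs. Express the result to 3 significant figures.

d ≈ 501 pc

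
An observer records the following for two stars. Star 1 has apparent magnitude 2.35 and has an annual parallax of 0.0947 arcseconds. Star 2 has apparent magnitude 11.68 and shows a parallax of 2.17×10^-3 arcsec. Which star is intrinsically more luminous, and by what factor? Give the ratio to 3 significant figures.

Star 1 is more luminous, by a factor of 2.83.

Star 1: d = 1/p = 1/0.0947″ = 10.56 pc
Star 1: M = m − 5 log₁₀ d + 5 = 2.35 − 5·1.0237 + 5 = 2.232
Star 2: d = 1/p = 1/2.17×10^-3″ = 460.8 pc
Star 2: M = m − 5 log₁₀ d + 5 = 11.68 − 5·2.6635 + 5 = 3.362
ΔM = M_1 − M_2 = 2.232 − (3.362) = -1.131; smaller M is more luminous → Star 1.
L ratio = 10^(0.4 |ΔM|) = 10^0.452 = 2.833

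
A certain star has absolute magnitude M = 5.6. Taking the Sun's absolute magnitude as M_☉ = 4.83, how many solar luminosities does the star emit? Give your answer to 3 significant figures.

M − M_☉ = 5.6 − 4.83 = 0.770
L/L_☉ = 10^(−0.4 (M − M_☉)) = 10^-0.308 = 0.4920

L/L_☉ ≈ 0.492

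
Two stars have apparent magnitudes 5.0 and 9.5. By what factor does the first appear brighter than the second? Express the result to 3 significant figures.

Δm = 5.0 − (9.5) = -4.5
Flux ratio = 10^(−0.4 Δm) = 10^(−0.4 × -4.5) = 10^1.800 = 63.10

63.1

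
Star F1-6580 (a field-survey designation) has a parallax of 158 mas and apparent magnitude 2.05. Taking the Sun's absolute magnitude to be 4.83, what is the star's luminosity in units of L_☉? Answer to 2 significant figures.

L/L_☉ ≈ 5.2

d = 1/p = 1000/158 mas = 6.329 pc
M = m − 5 log₁₀ d + 5 = 2.05 − 5·0.8013 + 5 = 3.043
M − M_☉ = 3.043 − 4.83 = -1.787
L/L_☉ = 10^(−0.4 × -1.787) = 5.184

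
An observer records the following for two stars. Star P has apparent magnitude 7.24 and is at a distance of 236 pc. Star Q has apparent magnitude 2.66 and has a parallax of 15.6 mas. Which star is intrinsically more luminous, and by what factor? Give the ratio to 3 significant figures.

Star Q is more luminous, by a factor of 5.01.

Star P: M = m − 5 log₁₀ d + 5 = 7.24 − 5·2.3729 + 5 = 0.375
Star Q: p = 15.6 mas = 0.0156″ → d = 1/p = 64.10 pc
Star Q: M = m − 5 log₁₀ d + 5 = 2.66 − 5·1.8069 + 5 = -1.374
ΔM = M_P − M_Q = 0.375 − (-1.374) = 1.750; smaller M is more luminous → Star Q.
L ratio = 10^(0.4 |ΔM|) = 10^0.700 = 5.011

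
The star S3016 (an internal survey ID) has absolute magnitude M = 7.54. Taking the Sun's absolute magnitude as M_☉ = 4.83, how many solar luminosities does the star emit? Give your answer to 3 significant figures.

L/L_☉ ≈ 0.0824

M − M_☉ = 7.54 − 4.83 = 2.710
L/L_☉ = 10^(−0.4 (M − M_☉)) = 10^-1.084 = 0.08241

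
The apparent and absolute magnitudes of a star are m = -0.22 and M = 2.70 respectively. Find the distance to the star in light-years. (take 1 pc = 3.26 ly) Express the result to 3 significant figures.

d ≈ 8.50 ly

Distance modulus: m − M = -0.22 − (2.70) = -2.920
m − M = 5 log₁₀ d − 5
log₁₀ d = (m − M)/5 + 1 = 0.4160
d = 10^0.4160 = 2.606 pc
= 8.496 ly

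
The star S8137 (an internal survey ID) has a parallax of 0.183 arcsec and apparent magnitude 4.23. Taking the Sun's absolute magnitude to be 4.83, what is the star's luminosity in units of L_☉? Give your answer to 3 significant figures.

d = 1/p = 1/0.183″ = 5.464 pc
M = m − 5 log₁₀ d + 5 = 4.23 − 5·0.7375 + 5 = 5.542
M − M_☉ = 5.542 − 4.83 = 0.712
L/L_☉ = 10^(−0.4 × 0.712) = 0.5189

L/L_☉ ≈ 0.519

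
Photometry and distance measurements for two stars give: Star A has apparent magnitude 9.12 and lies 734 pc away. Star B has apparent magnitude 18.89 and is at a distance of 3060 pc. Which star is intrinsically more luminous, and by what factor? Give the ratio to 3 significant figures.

Star A: M = m − 5 log₁₀ d + 5 = 9.12 − 5·2.8657 + 5 = -0.208
Star B: M = m − 5 log₁₀ d + 5 = 18.89 − 5·3.4857 + 5 = 6.461
ΔM = M_A − M_B = -0.208 − (6.461) = -6.670; smaller M is more luminous → Star A.
L ratio = 10^(0.4 |ΔM|) = 10^2.668 = 465.5

Star A is more luminous, by a factor of 466.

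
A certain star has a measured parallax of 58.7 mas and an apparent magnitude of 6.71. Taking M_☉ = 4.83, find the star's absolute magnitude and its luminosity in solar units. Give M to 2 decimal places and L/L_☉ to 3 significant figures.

M ≈ 5.55; L/L_☉ ≈ 0.514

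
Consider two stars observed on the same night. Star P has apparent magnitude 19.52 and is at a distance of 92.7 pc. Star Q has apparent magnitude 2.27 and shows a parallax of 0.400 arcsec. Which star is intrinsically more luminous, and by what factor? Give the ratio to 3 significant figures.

Star Q is more luminous, by a factor of 5780.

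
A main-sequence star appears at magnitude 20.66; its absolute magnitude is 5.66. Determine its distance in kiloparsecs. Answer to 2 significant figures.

Distance modulus: m − M = 20.66 − (5.66) = 15.000
m − M = 5 log₁₀ d − 5
log₁₀ d = (m − M)/5 + 1 = 4.0000
d = 10^4.0000 = 10000 pc
= 10.00 kpc

d ≈ 10 kpc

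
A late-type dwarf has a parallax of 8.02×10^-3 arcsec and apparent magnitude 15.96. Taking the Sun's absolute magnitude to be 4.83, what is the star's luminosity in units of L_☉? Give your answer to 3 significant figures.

L/L_☉ ≈ 5.49×10^-3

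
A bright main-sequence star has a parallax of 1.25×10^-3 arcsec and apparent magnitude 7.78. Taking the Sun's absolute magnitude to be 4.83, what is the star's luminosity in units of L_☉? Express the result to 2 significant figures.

L/L_☉ ≈ 420

d = 1/p = 1/1.25×10^-3″ = 800.0 pc
M = m − 5 log₁₀ d + 5 = 7.78 − 5·2.9031 + 5 = -1.735
M − M_☉ = -1.735 − 4.83 = -6.565
L/L_☉ = 10^(−0.4 × -6.565) = 422.8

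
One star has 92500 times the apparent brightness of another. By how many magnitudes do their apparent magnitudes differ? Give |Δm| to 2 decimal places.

|Δm| ≈ 12.42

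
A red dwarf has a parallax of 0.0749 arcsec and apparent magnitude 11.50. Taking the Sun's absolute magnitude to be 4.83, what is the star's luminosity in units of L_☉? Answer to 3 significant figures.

L/L_☉ ≈ 3.83×10^-3

d = 1/p = 1/0.0749″ = 13.35 pc
M = m − 5 log₁₀ d + 5 = 11.50 − 5·1.1255 + 5 = 10.872
M − M_☉ = 10.872 − 4.83 = 6.042
L/L_☉ = 10^(−0.4 × 6.042) = 3.829×10^-3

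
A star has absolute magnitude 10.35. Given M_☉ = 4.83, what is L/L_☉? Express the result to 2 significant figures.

L/L_☉ ≈ 6.2×10^-3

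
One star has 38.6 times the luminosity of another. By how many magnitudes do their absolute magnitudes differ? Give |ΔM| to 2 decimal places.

Pogson: ΔM = −2.5 log₁₀(ratio) = −2.5 log₁₀(38.6) = −2.5 × 1.5866 = -3.966

|ΔM| ≈ 3.97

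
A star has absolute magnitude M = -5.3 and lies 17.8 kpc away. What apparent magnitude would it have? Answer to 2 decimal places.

d = 17.8 kpc = 17800 pc
m = M + 5 log₁₀ d − 5 = -5.3 + 5·4.2504 − 5 = 10.952

m ≈ 10.95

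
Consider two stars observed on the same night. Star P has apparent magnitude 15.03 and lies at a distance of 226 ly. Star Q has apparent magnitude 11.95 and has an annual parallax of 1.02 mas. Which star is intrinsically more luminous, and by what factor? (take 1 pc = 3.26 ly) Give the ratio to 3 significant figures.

Star Q is more luminous, by a factor of 3410.

Star P: d = 226 ly / 3.26 = 69.33 pc
Star P: M = m − 5 log₁₀ d + 5 = 15.03 − 5·1.8409 + 5 = 10.826
Star Q: p = 1.02 mas = 1.02×10^-3″ → d = 1/p = 980.4 pc
Star Q: M = m − 5 log₁₀ d + 5 = 11.95 − 5·2.9914 + 5 = 1.993
ΔM = M_P − M_Q = 10.826 − (1.993) = 8.833; smaller M is more luminous → Star Q.
L ratio = 10^(0.4 |ΔM|) = 10^3.533 = 3412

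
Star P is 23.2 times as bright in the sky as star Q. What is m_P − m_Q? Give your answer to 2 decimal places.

m_P − m_Q ≈ -3.41

Pogson: Δm = −2.5 log₁₀(ratio) = −2.5 log₁₀(23.2) = −2.5 × 1.3655 = -3.414
Star P is brighter, so it has the smaller magnitude: the difference is negative.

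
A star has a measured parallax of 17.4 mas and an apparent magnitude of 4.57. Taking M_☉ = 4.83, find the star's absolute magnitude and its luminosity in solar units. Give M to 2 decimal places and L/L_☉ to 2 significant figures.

M ≈ 0.77; L/L_☉ ≈ 42

d = 1/p = 1000/17.4 mas = 57.47 pc
M = m − 5 log₁₀ d + 5 = 4.57 − 5·1.7595 + 5 = 0.773
M − M_☉ = 0.773 − 4.83 = -4.057
L/L_☉ = 10^(−0.4 × -4.057) = 41.97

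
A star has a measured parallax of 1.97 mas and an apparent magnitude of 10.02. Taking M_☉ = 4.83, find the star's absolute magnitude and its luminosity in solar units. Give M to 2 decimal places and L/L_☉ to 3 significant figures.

M ≈ 1.49; L/L_☉ ≈ 21.6

d = 1/p = 1000/1.97 mas = 507.6 pc
M = m − 5 log₁₀ d + 5 = 10.02 − 5·2.7055 + 5 = 1.492
M − M_☉ = 1.492 − 4.83 = -3.338
L/L_☉ = 10^(−0.4 × -3.338) = 21.63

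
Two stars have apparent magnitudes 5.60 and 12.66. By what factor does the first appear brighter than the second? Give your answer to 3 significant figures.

Δm = 5.60 − (12.66) = -7.06
Flux ratio = 10^(−0.4 Δm) = 10^(−0.4 × -7.06) = 10^2.824 = 666.8

667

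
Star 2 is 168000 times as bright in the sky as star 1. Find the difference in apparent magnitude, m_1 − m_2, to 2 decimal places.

m_1 − m_2 ≈ 13.06

Pogson: Δm = −2.5 log₁₀(ratio) = −2.5 log₁₀(168000) = −2.5 × 5.2253 = -13.063
Star 2 is brighter so has the smaller magnitude: m_1 − m_2 is positive.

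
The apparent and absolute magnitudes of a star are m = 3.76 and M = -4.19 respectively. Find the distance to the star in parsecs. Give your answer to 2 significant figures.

d ≈ 390 pc

μ = m − M = 7.950
m − M = 5 log₁₀ d − 5
log₁₀ d = (m − M)/5 + 1 = 2.5900
d = 10^2.5900 = 389.0 pc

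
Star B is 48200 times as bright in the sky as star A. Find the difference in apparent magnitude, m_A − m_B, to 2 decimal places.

m_A − m_B ≈ 11.71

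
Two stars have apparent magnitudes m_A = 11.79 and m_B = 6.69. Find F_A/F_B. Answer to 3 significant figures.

Magnitude difference = 5.10
Flux ratio = 10^(−0.4 Δm) = 10^(−0.4 × 5.10) = 10^-2.040 = 9.120×10^-3

F_A/F_B ≈ 9.12×10^-3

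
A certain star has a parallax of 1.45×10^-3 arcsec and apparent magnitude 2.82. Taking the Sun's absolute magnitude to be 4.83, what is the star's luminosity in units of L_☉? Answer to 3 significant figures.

L/L_☉ ≈ 30300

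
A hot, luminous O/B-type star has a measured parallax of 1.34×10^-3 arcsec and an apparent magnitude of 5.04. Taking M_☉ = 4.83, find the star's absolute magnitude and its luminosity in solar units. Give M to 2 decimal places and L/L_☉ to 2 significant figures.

M ≈ -4.32; L/L_☉ ≈ 4600

d = 1/p = 1/1.34×10^-3″ = 746.3 pc
M = m − 5 log₁₀ d + 5 = 5.04 − 5·2.8729 + 5 = -4.324
M − M_☉ = -4.324 − 4.83 = -9.154
L/L_☉ = 10^(−0.4 × -9.154) = 4590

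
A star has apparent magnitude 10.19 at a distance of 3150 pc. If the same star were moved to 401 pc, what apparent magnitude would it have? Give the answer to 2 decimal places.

m ≈ 5.71

Flux ∝ 1/d², so Δm = 5 log₁₀(d₂/d₁) = 5 log₁₀(401/3150) = -4.476
m₂ = m₁ + Δm = 10.19 + (-4.476) = 5.714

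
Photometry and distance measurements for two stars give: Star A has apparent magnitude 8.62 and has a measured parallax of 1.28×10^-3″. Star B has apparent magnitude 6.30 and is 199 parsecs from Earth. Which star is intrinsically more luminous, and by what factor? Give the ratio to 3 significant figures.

Star A: d = 1/p = 1/1.28×10^-3″ = 781.2 pc
Star A: M = m − 5 log₁₀ d + 5 = 8.62 − 5·2.8928 + 5 = -0.844
Star B: M = m − 5 log₁₀ d + 5 = 6.30 − 5·2.2989 + 5 = -0.194
ΔM = M_A − M_B = -0.844 − (-0.194) = -0.650; smaller M is more luminous → Star A.
L ratio = 10^(0.4 |ΔM|) = 10^0.260 = 1.819

Star A is more luminous, by a factor of 1.82.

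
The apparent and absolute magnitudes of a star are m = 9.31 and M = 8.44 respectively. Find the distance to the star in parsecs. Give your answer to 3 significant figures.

d ≈ 14.9 pc

μ = m − M = 0.870
m − M = 5 log₁₀ d − 5
log₁₀ d = (m − M)/5 + 1 = 1.1740
d = 10^1.1740 = 14.93 pc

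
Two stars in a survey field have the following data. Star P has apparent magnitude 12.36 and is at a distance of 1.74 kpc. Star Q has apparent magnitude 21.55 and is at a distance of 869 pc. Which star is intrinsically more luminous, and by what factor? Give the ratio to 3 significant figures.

Star P: d = 1.74 kpc = 1740 pc
Star P: M = m − 5 log₁₀ d + 5 = 12.36 − 5·3.2405 + 5 = 1.157
Star Q: M = m − 5 log₁₀ d + 5 = 21.55 − 5·2.9390 + 5 = 11.855
ΔM = M_P − M_Q = 1.157 − (11.855) = -10.698; smaller M is more luminous → Star P.
L ratio = 10^(0.4 |ΔM|) = 10^4.279 = 19010

Star P is more luminous, by a factor of 19000.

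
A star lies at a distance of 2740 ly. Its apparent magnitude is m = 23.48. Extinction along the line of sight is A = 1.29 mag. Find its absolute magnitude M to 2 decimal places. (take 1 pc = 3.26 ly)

d = 2740 ly / 3.26 = 840.5 pc
5 log₁₀(d/10 pc) = 5 log₁₀(840.5) − 5 = 9.623
M = m − 5 log₁₀(d/10) − A = 23.48 − 9.623 − 1.29 = 12.567

M ≈ 12.57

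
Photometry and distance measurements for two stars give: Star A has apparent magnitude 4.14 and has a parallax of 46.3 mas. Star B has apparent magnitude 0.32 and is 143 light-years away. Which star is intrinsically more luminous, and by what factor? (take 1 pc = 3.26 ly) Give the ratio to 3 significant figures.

Star A: p = 46.3 mas = 0.0463″ → d = 1/p = 21.60 pc
Star A: M = m − 5 log₁₀ d + 5 = 4.14 − 5·1.3344 + 5 = 2.468
Star B: d = 143 ly / 3.26 = 43.87 pc
Star B: M = m − 5 log₁₀ d + 5 = 0.32 − 5·1.6421 + 5 = -2.891
ΔM = M_A − M_B = 2.468 − (-2.891) = 5.358; smaller M is more luminous → Star B.
L ratio = 10^(0.4 |ΔM|) = 10^2.143 = 139.1

Star B is more luminous, by a factor of 139.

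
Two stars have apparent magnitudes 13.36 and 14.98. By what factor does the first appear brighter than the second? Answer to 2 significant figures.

4.4

Δm = 13.36 − (14.98) = -1.62
Flux ratio = 10^(−0.4 Δm) = 10^(−0.4 × -1.62) = 10^0.648 = 4.446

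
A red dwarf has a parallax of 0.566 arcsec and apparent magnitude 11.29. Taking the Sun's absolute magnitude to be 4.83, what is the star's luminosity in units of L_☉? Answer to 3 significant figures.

L/L_☉ ≈ 8.14×10^-5

d = 1/p = 1/0.566″ = 1.767 pc
M = m − 5 log₁₀ d + 5 = 11.29 − 5·0.2472 + 5 = 15.054
M − M_☉ = 15.054 − 4.83 = 10.224
L/L_☉ = 10^(−0.4 × 10.224) = 8.135×10^-5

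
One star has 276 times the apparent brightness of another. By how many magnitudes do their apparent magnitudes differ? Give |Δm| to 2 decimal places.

Pogson: Δm = −2.5 log₁₀(ratio) = −2.5 log₁₀(276) = −2.5 × 2.4409 = -6.102

|Δm| ≈ 6.10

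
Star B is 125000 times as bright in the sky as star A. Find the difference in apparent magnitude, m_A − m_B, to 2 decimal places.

m_A − m_B ≈ 12.74

Pogson: Δm = −2.5 log₁₀(ratio) = −2.5 log₁₀(125000) = −2.5 × 5.0969 = -12.742
Star B is brighter so has the smaller magnitude: m_A − m_B is positive.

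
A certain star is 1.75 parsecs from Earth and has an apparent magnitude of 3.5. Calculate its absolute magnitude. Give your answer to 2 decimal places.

M ≈ 7.28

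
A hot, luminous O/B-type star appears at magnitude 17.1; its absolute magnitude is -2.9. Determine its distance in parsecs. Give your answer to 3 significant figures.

μ = m − M = 20.000
m − M = 5 log₁₀ d − 5
log₁₀ d = (m − M)/5 + 1 = 5.0000
d = 10^5.0000 = 100000 pc

d ≈ 100000 pc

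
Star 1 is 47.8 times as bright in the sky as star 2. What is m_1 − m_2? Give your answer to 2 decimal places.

m_1 − m_2 ≈ -4.20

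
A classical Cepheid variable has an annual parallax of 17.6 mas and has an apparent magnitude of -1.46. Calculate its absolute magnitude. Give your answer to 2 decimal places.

p = 17.6 mas = 0.0176″ → d = 1/p = 56.82 pc
5 log₁₀(d/10 pc) = 5 log₁₀(56.82) − 5 = 3.772
M = m − 5 log₁₀(d/10) = -1.46 − 3.772 = -5.232

M ≈ -5.23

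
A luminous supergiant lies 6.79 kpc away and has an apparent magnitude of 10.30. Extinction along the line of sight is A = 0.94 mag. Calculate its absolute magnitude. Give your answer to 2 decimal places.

M ≈ -4.80

d = 6.79 kpc = 6790 pc
5 log₁₀(d/10 pc) = 5 log₁₀(6790) − 5 = 14.159
M = m − 5 log₁₀(d/10) − A = 10.30 − 14.159 − 0.94 = -4.799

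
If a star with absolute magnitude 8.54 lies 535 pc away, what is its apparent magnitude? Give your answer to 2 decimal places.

m = M + 5 log₁₀ d − 5 = 8.54 + 5·2.7284 − 5 = 17.182

m ≈ 17.18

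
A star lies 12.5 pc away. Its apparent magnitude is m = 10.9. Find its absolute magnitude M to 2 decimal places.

M ≈ 10.42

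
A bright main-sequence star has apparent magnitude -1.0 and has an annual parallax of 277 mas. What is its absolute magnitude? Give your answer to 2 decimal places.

M ≈ 1.21

p = 277 mas = 0.277″ → d = 1/p = 3.610 pc
5 log₁₀(d/10 pc) = 5 log₁₀(3.610) − 5 = -2.212
M = m − 5 log₁₀(d/10) = -1.0 + 2.212 = 1.212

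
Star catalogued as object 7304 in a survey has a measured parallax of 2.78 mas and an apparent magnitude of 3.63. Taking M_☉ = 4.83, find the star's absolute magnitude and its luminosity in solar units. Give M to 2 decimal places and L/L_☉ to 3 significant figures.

M ≈ -4.15; L/L_☉ ≈ 3910

d = 1/p = 1000/2.78 mas = 359.7 pc
M = m − 5 log₁₀ d + 5 = 3.63 − 5·2.5560 + 5 = -4.150
M − M_☉ = -4.150 − 4.83 = -8.980
L/L_☉ = 10^(−0.4 × -8.980) = 3908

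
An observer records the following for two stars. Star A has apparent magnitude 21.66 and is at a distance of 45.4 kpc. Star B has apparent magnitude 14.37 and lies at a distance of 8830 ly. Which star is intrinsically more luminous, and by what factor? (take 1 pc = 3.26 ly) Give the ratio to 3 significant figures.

Star B is more luminous, by a factor of 2.93.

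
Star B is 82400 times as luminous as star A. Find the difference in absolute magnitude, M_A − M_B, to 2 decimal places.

M_A − M_B ≈ 12.29

Pogson: ΔM = −2.5 log₁₀(ratio) = −2.5 log₁₀(82400) = −2.5 × 4.9159 = -12.290
Star B is brighter so has the smaller magnitude: M_A − M_B is positive.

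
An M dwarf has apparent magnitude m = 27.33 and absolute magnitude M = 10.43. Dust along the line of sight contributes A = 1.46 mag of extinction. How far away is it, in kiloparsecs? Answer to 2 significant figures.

d ≈ 12 kpc

m − M = 5 log₁₀(d/10 pc) + A  ⇒  27.33 − (10.43) − 1.46 = 5 log₁₀(d/10)
15.440 = 5 log₁₀(d/10)
log₁₀ d = (m − M − A)/5 + 1 = 4.0880
d = 10^4.0880 = 12250 pc
= 12.25 kpc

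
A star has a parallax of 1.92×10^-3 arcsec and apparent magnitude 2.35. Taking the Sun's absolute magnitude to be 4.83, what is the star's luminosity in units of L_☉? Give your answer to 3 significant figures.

L/L_☉ ≈ 26600

d = 1/p = 1/1.92×10^-3″ = 520.8 pc
M = m − 5 log₁₀ d + 5 = 2.35 − 5·2.7167 + 5 = -6.233
M − M_☉ = -6.233 − 4.83 = -11.063
L/L_☉ = 10^(−0.4 × -11.063) = 26630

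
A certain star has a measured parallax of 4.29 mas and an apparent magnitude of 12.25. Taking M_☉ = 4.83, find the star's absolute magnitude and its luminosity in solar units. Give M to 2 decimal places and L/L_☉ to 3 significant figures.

M ≈ 5.41; L/L_☉ ≈ 0.585

d = 1/p = 1000/4.29 mas = 233.1 pc
M = m − 5 log₁₀ d + 5 = 12.25 − 5·2.3675 + 5 = 5.412
M − M_☉ = 5.412 − 4.83 = 0.582
L/L_☉ = 10^(−0.4 × 0.582) = 0.5849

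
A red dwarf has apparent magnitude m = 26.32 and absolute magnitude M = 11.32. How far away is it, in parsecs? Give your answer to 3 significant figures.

μ = m − M = 15.000
m − M = 5 log₁₀ d − 5
log₁₀ d = (m − M)/5 + 1 = 4.0000
d = 10^4.0000 = 10000 pc

d ≈ 10000 pc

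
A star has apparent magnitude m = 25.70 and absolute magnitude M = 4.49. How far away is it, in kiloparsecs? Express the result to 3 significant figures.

d ≈ 175 kpc

μ = m − M = 21.210
m − M = 5 log₁₀ d − 5
log₁₀ d = (m − M)/5 + 1 = 5.2420
d = 10^5.2420 = 174600 pc
= 174.6 kpc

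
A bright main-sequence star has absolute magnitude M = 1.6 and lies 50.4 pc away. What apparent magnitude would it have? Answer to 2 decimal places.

m = M + 5 log₁₀ d − 5 = 1.6 + 5·1.7024 − 5 = 5.112

m ≈ 5.11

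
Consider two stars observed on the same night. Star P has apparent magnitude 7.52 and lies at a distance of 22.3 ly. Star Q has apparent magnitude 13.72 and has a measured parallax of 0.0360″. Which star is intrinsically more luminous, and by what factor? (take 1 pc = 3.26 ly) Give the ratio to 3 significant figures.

Star P is more luminous, by a factor of 18.3.

Star P: d = 22.3 ly / 3.26 = 6.840 pc
Star P: M = m − 5 log₁₀ d + 5 = 7.52 − 5·0.8351 + 5 = 8.345
Star Q: d = 1/p = 1/0.0360″ = 27.78 pc
Star Q: M = m − 5 log₁₀ d + 5 = 13.72 − 5·1.4437 + 5 = 11.502
ΔM = M_P − M_Q = 8.345 − (11.502) = -3.157; smaller M is more luminous → Star P.
L ratio = 10^(0.4 |ΔM|) = 10^1.263 = 18.31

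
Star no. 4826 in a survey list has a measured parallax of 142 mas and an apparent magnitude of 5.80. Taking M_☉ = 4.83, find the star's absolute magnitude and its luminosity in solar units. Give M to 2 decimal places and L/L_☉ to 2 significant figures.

M ≈ 6.56; L/L_☉ ≈ 0.20

d = 1/p = 1000/142 mas = 7.042 pc
M = m − 5 log₁₀ d + 5 = 5.80 − 5·0.8477 + 5 = 6.561
M − M_☉ = 6.561 − 4.83 = 1.731
L/L_☉ = 10^(−0.4 × 1.731) = 0.2030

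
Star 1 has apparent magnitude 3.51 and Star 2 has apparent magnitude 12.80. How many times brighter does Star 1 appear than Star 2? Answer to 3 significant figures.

Magnitude difference = -9.29
Flux ratio = 10^(−0.4 Δm) = 10^(−0.4 × -9.29) = 10^3.716 = 5200

5200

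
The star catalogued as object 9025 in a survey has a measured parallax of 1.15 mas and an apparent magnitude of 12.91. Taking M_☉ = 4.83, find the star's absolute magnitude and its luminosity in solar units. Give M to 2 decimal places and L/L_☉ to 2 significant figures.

d = 1/p = 1000/1.15 mas = 869.6 pc
M = m − 5 log₁₀ d + 5 = 12.91 − 5·2.9393 + 5 = 3.213
M − M_☉ = 3.213 − 4.83 = -1.617
L/L_☉ = 10^(−0.4 × -1.617) = 4.432

M ≈ 3.21; L/L_☉ ≈ 4.4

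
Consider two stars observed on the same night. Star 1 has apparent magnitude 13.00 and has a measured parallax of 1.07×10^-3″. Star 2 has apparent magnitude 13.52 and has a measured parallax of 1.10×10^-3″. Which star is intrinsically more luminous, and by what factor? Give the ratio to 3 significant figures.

Star 1 is more luminous, by a factor of 1.71.

Star 1: d = 1/p = 1/1.07×10^-3″ = 934.6 pc
Star 1: M = m − 5 log₁₀ d + 5 = 13.00 − 5·2.9706 + 5 = 3.147
Star 2: d = 1/p = 1/1.10×10^-3″ = 909.1 pc
Star 2: M = m − 5 log₁₀ d + 5 = 13.52 − 5·2.9586 + 5 = 3.727
ΔM = M_1 − M_2 = 3.147 − (3.727) = -0.580; smaller M is more luminous → Star 1.
L ratio = 10^(0.4 |ΔM|) = 10^0.232 = 1.706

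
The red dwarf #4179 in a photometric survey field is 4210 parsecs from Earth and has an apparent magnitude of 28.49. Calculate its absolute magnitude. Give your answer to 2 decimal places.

5 log₁₀(d/10 pc) = 5 log₁₀(4210) − 5 = 13.121
M = m − 5 log₁₀(d/10) = 28.49 − 13.121 = 15.369

M ≈ 15.37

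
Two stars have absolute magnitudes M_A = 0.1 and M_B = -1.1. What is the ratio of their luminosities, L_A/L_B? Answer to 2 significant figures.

L_A/L_B ≈ 0.33

ΔM = M_A − M_B = 1.2
L_A/L_B = 10^(−0.4 ΔM) = 10^-0.480 = 0.3311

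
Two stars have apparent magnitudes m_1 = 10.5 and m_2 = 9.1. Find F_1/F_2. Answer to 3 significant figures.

F_1/F_2 ≈ 0.275

Δm = 10.5 − (9.1) = 1.4
Flux ratio = 10^(−0.4 Δm) = 10^(−0.4 × 1.4) = 10^-0.560 = 0.2754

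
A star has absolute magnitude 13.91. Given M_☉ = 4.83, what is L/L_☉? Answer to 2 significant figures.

L/L_☉ ≈ 2.3×10^-4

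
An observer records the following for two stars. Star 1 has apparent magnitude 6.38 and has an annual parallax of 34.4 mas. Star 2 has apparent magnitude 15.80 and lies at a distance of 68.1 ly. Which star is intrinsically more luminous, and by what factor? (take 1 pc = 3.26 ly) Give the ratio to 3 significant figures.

Star 1: p = 34.4 mas = 0.0344″ → d = 1/p = 29.07 pc
Star 1: M = m − 5 log₁₀ d + 5 = 6.38 − 5·1.4634 + 5 = 4.063
Star 2: d = 68.1 ly / 3.26 = 20.89 pc
Star 2: M = m − 5 log₁₀ d + 5 = 15.80 − 5·1.3199 + 5 = 14.200
ΔM = M_1 − M_2 = 4.063 − (14.200) = -10.138; smaller M is more luminous → Star 1.
L ratio = 10^(0.4 |ΔM|) = 10^4.055 = 11350

Star 1 is more luminous, by a factor of 11400.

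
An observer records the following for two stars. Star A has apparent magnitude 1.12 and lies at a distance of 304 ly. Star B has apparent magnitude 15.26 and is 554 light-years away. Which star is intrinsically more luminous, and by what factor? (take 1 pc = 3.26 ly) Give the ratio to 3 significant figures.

Star A is more luminous, by a factor of 136000.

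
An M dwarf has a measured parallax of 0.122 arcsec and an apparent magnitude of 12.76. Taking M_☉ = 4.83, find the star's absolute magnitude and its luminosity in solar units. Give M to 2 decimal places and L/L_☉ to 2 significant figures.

M ≈ 13.19; L/L_☉ ≈ 4.5×10^-4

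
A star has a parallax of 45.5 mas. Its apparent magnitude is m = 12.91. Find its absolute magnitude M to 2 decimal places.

M ≈ 11.20

p = 45.5 mas = 0.0455″ → d = 1/p = 21.98 pc
5 log₁₀(d/10 pc) = 5 log₁₀(21.98) − 5 = 1.710
M = m − 5 log₁₀(d/10) = 12.91 − 1.710 = 11.200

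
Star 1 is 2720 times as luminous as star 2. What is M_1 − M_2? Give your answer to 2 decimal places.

M_1 − M_2 ≈ -8.59

Pogson: ΔM = −2.5 log₁₀(ratio) = −2.5 log₁₀(2720) = −2.5 × 3.4346 = -8.586
Star 1 is brighter, so it has the smaller magnitude: the difference is negative.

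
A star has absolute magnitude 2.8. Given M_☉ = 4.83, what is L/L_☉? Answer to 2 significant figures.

M − M_☉ = 2.8 − 4.83 = -2.030
L/L_☉ = 10^(−0.4 (M − M_☉)) = 10^0.812 = 6.486

L/L_☉ ≈ 6.5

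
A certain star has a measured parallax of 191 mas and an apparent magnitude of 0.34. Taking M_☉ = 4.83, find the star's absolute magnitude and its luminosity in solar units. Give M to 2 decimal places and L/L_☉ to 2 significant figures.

d = 1/p = 1000/191 mas = 5.236 pc
M = m − 5 log₁₀ d + 5 = 0.34 − 5·0.7190 + 5 = 1.745
M − M_☉ = 1.745 − 4.83 = -3.085
L/L_☉ = 10^(−0.4 × -3.085) = 17.14

M ≈ 1.75; L/L_☉ ≈ 17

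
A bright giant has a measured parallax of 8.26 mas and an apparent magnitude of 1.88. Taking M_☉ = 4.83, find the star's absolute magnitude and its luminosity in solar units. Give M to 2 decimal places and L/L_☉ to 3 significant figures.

M ≈ -3.54; L/L_☉ ≈ 2220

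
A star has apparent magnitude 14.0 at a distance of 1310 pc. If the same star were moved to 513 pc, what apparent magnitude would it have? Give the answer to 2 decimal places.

Flux ∝ 1/d², so Δm = 5 log₁₀(d₂/d₁) = 5 log₁₀(513/1310) = -2.036
m₂ = m₁ + Δm = 14.0 + (-2.036) = 11.964

m ≈ 11.96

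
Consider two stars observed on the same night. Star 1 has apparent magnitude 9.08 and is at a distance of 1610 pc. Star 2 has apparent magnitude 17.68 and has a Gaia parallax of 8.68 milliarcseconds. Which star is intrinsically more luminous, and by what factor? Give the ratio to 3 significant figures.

Star 1 is more luminous, by a factor of 538000.

Star 1: M = m − 5 log₁₀ d + 5 = 9.08 − 5·3.2068 + 5 = -1.954
Star 2: p = 8.68 mas = 8.68×10^-3″ → d = 1/p = 115.2 pc
Star 2: M = m − 5 log₁₀ d + 5 = 17.68 − 5·2.0615 + 5 = 12.373
ΔM = M_1 − M_2 = -1.954 − (12.373) = -14.327; smaller M is more luminous → Star 1.
L ratio = 10^(0.4 |ΔM|) = 10^5.731 = 537900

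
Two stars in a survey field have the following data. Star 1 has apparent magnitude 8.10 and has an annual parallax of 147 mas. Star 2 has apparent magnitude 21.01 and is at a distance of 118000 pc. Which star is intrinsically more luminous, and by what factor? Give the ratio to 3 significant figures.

Star 2 is more luminous, by a factor of 2060.

Star 1: p = 147 mas = 0.147″ → d = 1/p = 6.803 pc
Star 1: M = m − 5 log₁₀ d + 5 = 8.10 − 5·0.8327 + 5 = 8.937
Star 2: M = m − 5 log₁₀ d + 5 = 21.01 − 5·5.0719 + 5 = 0.651
ΔM = M_1 − M_2 = 8.937 − (0.651) = 8.286; smaller M is more luminous → Star 2.
L ratio = 10^(0.4 |ΔM|) = 10^3.314 = 2063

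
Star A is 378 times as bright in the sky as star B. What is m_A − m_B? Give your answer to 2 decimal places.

m_A − m_B ≈ -6.44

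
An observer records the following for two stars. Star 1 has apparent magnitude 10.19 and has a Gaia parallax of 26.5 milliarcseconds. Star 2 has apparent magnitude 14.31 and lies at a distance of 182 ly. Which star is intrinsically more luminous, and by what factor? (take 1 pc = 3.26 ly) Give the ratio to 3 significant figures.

Star 1 is more luminous, by a factor of 20.3.

Star 1: p = 26.5 mas = 0.0265″ → d = 1/p = 37.74 pc
Star 1: M = m − 5 log₁₀ d + 5 = 10.19 − 5·1.5768 + 5 = 7.306
Star 2: d = 182 ly / 3.26 = 55.83 pc
Star 2: M = m − 5 log₁₀ d + 5 = 14.31 − 5·1.7469 + 5 = 10.576
ΔM = M_1 − M_2 = 7.306 − (10.576) = -3.270; smaller M is more luminous → Star 1.
L ratio = 10^(0.4 |ΔM|) = 10^1.308 = 20.31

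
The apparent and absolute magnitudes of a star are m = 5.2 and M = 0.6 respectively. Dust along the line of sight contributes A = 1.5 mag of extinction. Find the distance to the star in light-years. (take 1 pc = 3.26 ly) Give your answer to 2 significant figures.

d ≈ 140 ly

m − M = 5 log₁₀(d/10 pc) + A  ⇒  5.2 − (0.6) − 1.5 = 5 log₁₀(d/10)
3.100 = 5 log₁₀(d/10)
log₁₀ d = (m − M − A)/5 + 1 = 1.6200
d = 10^1.6200 = 41.69 pc
= 135.9 ly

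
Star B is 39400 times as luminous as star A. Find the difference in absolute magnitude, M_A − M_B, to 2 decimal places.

M_A − M_B ≈ 11.49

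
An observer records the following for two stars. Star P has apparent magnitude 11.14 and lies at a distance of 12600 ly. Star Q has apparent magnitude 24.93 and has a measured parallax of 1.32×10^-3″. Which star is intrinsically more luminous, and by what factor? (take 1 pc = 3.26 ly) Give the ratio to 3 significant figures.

Star P is more luminous, by a factor of 8.54×10^6.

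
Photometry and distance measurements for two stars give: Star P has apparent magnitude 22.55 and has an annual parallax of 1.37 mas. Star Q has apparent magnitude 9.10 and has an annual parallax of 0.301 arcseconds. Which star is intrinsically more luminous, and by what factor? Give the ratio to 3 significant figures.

Star P: p = 1.37 mas = 1.37×10^-3″ → d = 1/p = 729.9 pc
Star P: M = m − 5 log₁₀ d + 5 = 22.55 − 5·2.8633 + 5 = 13.234
Star Q: d = 1/p = 1/0.301″ = 3.322 pc
Star Q: M = m − 5 log₁₀ d + 5 = 9.10 − 5·0.5214 + 5 = 11.493
ΔM = M_P − M_Q = 13.234 − (11.493) = 1.741; smaller M is more luminous → Star Q.
L ratio = 10^(0.4 |ΔM|) = 10^0.696 = 4.969

Star Q is more luminous, by a factor of 4.97.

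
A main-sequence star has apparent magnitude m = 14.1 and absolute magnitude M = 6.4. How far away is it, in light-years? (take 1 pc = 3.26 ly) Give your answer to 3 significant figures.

d ≈ 1130 ly

μ = m − M = 7.700
m − M = 5 log₁₀ d − 5
log₁₀ d = (m − M)/5 + 1 = 2.5400
d = 10^2.5400 = 346.7 pc
= 1130 ly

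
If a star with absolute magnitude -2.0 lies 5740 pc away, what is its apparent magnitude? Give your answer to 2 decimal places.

m = M + 5 log₁₀ d − 5 = -2.0 + 5·3.7589 − 5 = 11.795

m ≈ 11.79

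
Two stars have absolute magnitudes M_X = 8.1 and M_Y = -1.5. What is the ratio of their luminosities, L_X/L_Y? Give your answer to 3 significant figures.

ΔM = M_X − M_Y = 9.6
L_X/L_Y = 10^(−0.4 ΔM) = 10^-3.840 = 1.445×10^-4

L_X/L_Y ≈ 1.45×10^-4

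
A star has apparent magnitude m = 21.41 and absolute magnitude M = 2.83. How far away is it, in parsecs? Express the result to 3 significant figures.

d ≈ 52000 pc

Distance modulus: m − M = 21.41 − (2.83) = 18.580
m − M = 5 log₁₀ d − 5
log₁₀ d = (m − M)/5 + 1 = 4.7160
d = 10^4.7160 = 52000 pc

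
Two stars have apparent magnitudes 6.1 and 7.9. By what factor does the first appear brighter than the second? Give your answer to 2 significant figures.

Δm = 6.1 − (7.9) = -1.8
Flux ratio = 10^(−0.4 Δm) = 10^(−0.4 × -1.8) = 10^0.720 = 5.248

5.2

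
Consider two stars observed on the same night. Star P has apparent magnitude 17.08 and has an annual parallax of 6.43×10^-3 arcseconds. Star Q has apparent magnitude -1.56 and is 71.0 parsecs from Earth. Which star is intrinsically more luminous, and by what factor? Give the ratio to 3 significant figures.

Star Q is more luminous, by a factor of 5.96×10^6.

Star P: d = 1/p = 1/6.43×10^-3″ = 155.5 pc
Star P: M = m − 5 log₁₀ d + 5 = 17.08 − 5·2.1918 + 5 = 11.121
Star Q: M = m − 5 log₁₀ d + 5 = -1.56 − 5·1.8513 + 5 = -5.816
ΔM = M_P − M_Q = 11.121 − (-5.816) = 16.937; smaller M is more luminous → Star Q.
L ratio = 10^(0.4 |ΔM|) = 10^6.775 = 5.956×10^6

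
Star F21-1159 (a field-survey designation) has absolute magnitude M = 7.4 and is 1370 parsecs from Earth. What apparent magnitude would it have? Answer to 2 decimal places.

m = M + 5 log₁₀ d − 5 = 7.4 + 5·3.1367 − 5 = 18.084

m ≈ 18.08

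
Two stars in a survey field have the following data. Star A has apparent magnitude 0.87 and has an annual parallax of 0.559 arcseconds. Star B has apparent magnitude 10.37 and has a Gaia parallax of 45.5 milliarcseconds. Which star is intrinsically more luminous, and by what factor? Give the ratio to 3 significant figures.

Star A: d = 1/p = 1/0.559″ = 1.789 pc
Star A: M = m − 5 log₁₀ d + 5 = 0.87 − 5·0.2526 + 5 = 4.607
Star B: p = 45.5 mas = 0.0455″ → d = 1/p = 21.98 pc
Star B: M = m − 5 log₁₀ d + 5 = 10.37 − 5·1.3420 + 5 = 8.660
ΔM = M_A − M_B = 4.607 − (8.660) = -4.053; smaller M is more luminous → Star A.
L ratio = 10^(0.4 |ΔM|) = 10^1.621 = 41.80

Star A is more luminous, by a factor of 41.8.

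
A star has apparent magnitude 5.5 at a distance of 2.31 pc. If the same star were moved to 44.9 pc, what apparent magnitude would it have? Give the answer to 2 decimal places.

m ≈ 11.94

Flux ∝ 1/d², so Δm = 5 log₁₀(d₂/d₁) = 5 log₁₀(44.9/2.31) = 6.443
m₂ = m₁ + Δm = 5.5 + (6.443) = 11.943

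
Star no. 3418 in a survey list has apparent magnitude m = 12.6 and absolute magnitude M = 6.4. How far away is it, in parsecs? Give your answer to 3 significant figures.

d ≈ 174 pc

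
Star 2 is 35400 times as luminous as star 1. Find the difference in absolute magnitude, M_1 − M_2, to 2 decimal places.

M_1 − M_2 ≈ 11.37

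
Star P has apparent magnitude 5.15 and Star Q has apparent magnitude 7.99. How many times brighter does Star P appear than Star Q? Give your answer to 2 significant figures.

Δm = 5.15 − (7.99) = -2.84
Flux ratio = 10^(−0.4 Δm) = 10^(−0.4 × -2.84) = 10^1.136 = 13.68

14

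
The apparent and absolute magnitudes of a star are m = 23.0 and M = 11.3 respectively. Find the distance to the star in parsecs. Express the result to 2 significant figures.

d ≈ 2200 pc

Distance modulus: m − M = 23.0 − (11.3) = 11.700
m − M = 5 log₁₀ d − 5
log₁₀ d = (m − M)/5 + 1 = 3.3400
d = 10^3.3400 = 2188 pc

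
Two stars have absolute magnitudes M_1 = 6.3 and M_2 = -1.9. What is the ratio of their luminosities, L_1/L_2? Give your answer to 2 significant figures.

L_1/L_2 ≈ 5.2×10^-4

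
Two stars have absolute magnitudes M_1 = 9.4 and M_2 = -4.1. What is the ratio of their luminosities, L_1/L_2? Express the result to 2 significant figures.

ΔM = M_1 − M_2 = 13.5
L_1/L_2 = 10^(−0.4 ΔM) = 10^-5.400 = 3.981×10^-6

L_1/L_2 ≈ 4.0×10^-6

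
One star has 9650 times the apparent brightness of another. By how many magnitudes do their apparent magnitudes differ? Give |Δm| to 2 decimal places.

Pogson: Δm = −2.5 log₁₀(ratio) = −2.5 log₁₀(9650) = −2.5 × 3.9845 = -9.961

|Δm| ≈ 9.96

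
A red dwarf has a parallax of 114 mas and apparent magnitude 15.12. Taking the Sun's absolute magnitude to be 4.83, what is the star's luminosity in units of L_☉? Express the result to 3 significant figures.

L/L_☉ ≈ 5.89×10^-5

d = 1/p = 1000/114 mas = 8.772 pc
M = m − 5 log₁₀ d + 5 = 15.12 − 5·0.9431 + 5 = 15.405
M − M_☉ = 15.405 − 4.83 = 10.575
L/L_☉ = 10^(−0.4 × 10.575) = 5.891×10^-5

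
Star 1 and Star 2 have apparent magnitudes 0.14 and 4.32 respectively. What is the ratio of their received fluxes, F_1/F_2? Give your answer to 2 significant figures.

Δm = 0.14 − (4.32) = -4.18
Flux ratio = 10^(−0.4 Δm) = 10^(−0.4 × -4.18) = 10^1.672 = 46.99

F_1/F_2 ≈ 47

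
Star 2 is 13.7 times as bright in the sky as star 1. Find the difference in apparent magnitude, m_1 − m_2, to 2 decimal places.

m_1 − m_2 ≈ 2.84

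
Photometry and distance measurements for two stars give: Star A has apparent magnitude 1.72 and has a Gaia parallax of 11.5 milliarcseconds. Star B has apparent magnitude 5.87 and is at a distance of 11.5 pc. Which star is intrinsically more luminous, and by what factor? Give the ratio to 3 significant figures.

Star A is more luminous, by a factor of 2610.

Star A: p = 11.5 mas = 0.0115″ → d = 1/p = 86.96 pc
Star A: M = m − 5 log₁₀ d + 5 = 1.72 − 5·1.9393 + 5 = -2.977
Star B: M = m − 5 log₁₀ d + 5 = 5.87 − 5·1.0607 + 5 = 5.567
ΔM = M_A − M_B = -2.977 − (5.567) = -8.543; smaller M is more luminous → Star A.
L ratio = 10^(0.4 |ΔM|) = 10^3.417 = 2613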